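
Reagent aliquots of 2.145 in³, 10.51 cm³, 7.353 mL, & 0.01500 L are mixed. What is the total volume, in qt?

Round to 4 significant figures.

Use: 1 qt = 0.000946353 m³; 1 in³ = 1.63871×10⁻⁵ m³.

2.145 in³ × 1.63871×10⁻⁵ = 3.51503×10⁻⁵ m³
10.51 cm³ × 10⁻⁶ = 1.051×10⁻⁵ m³
7.353 mL × 10⁻⁶ = 7.353×10⁻⁶ m³
0.01500 L × 0.001 = 1.5×10⁻⁵ m³
Combined: 3.51503×10⁻⁵ + 1.051×10⁻⁵ + 7.353×10⁻⁶ + 1.5×10⁻⁵ = 6.80133×10⁻⁵ m³
In qt: 6.80133×10⁻⁵ / 0.000946353 = 0.0718688 qt

0.07187 qt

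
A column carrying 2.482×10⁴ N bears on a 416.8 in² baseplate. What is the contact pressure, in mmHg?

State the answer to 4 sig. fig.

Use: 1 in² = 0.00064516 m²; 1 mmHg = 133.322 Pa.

416.8 in² × 0.00064516 → 0.268903 m²
P = F / A = 24820 N / 0.268903 m² = 92300.9 Pa
92300.9 Pa ÷ (133.322 Pa/mmHg) = 692.316 mmHg

692.3 mmHg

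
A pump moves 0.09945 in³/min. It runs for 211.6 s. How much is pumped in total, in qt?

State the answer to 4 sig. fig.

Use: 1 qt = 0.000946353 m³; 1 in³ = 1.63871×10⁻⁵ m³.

0.006073 qt

0.09945 in³/min → 2.71616×10⁻⁸ m³/s
V = Q × t = 2.71616×10⁻⁸ × 211.6 = 5.74739×10⁻⁶ m³
In qt: 5.74739×10⁻⁶ / 0.000946353 = 0.0060732 qt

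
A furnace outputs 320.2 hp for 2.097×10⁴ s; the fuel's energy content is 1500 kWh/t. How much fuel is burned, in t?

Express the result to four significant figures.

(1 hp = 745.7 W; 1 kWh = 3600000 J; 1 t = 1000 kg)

0.9272 t

320.2 hp → 238773 W
E = P × t = 238773 × 20970 = 5.00707×10⁹ J
1500 kWh/t → 5.4×10⁶ J/kg
m = E / e_s = 5.00707×10⁹ / 5.4×10⁶ = 927.235 kg
In t: 927.235 / 1000 = 0.927235 t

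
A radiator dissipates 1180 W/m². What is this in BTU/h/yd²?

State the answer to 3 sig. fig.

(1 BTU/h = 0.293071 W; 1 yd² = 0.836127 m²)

3370 BTU/h/yd²

1180 W/m² is already 1180 W/m²
1180 W/m² ÷ 0.293071 W/BTU/h × 0.836127 m²/yd² = 3366.52 BTU/h/yd²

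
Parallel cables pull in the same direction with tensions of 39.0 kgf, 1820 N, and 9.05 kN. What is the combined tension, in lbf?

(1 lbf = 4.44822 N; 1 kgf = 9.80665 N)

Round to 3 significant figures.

2530 lbf

39.0 kgf × 9.80665 = 382.459 N
1820 N (already N)
9.05 kN × 1000 = 9050 N
Combined: 382.459 + 1820 + 9050 = 11252.5 N
In lbf: 11252.5 / 4.44822 = 2529.66 lbf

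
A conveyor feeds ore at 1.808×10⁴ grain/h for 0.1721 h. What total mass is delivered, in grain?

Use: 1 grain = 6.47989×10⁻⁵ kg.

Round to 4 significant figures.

3112 grain

1.808×10⁴ grain/h → 3.25434×10⁻⁴ kg/s
0.1721 h → 619.56 s
m = ṁ × t = 3.25434×10⁻⁴ × 619.56 = 0.201626 kg
In grain: 0.201626 / 6.47989×10⁻⁵ = 3111.57 grain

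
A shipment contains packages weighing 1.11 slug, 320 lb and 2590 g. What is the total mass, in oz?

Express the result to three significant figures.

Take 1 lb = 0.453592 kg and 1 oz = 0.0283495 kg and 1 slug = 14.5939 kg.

1.11 slug × 14.5939 → 16.1992 kg
320 lb × 0.453592 → 145.149 kg
2590 g × 0.001 → 2.59 kg
Total: 16.1992 + 145.149 + 2.59 = 163.938 kg
In oz: 163.938 / 0.0283495 = 5782.75 oz

5780 oz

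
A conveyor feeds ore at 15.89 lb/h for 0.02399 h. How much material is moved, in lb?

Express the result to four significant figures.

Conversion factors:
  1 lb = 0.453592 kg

15.89 lb/h → 0.0020021 kg/s
0.02399 h → 86.364 s
m = ṁ × t = 0.0020021 × 86.364 = 0.172909 kg
In lb: 0.172909 / 0.453592 = 0.381199 lb

0.3812 lb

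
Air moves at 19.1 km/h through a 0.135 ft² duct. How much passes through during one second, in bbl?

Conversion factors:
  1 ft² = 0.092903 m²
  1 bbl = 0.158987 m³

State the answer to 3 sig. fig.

0.419 bbl

19.1 km/h × (1/3.6) = 5.30556 m/s
0.135 ft² × 0.092903 = 0.0125419 m²
V = v × A × t = 5.30556 m/s × 0.0125419 m² × 1 s = 0.0665418 m³
0.0665418 m³ ÷ (0.158987 m³/bbl) = 0.418536 bbl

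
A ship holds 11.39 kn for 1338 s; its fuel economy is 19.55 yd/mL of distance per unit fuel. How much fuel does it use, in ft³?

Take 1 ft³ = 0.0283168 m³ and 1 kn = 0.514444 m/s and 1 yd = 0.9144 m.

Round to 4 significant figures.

0.01549 ft³

11.39 kn → 5.85952 m/s
d = v × t = 5.85952 × 1338 = 7840.04 m
19.55 yd/mL → 1.78765×10⁷ m/m³
V = d / (distance per unit fuel) = 7840.04 / 1.78765×10⁷ = 4.38567×10⁻⁴ m³
In ft³: 4.38567×10⁻⁴ / 0.0283168 = 0.0154879 ft³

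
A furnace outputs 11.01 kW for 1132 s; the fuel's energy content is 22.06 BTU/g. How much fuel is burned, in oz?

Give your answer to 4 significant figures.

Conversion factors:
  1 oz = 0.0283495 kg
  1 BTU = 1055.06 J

11.01 kW → 11010 W
E = P × t = 11010 × 1132 = 1.24633×10⁷ J
22.06 BTU/g → 2.32746×10⁷ J/kg
m = E / e_s = 1.24633×10⁷ / 2.32746×10⁷ = 0.535489 kg
In oz: 0.535489 / 0.0283495 = 18.8888 oz

18.89 oz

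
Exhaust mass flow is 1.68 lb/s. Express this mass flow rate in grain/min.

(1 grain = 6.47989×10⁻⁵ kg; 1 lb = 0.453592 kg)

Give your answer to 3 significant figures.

7.06×10⁵ grain/min

1.68 lb/s × 0.453592 kg/lb = 0.762035 kg/s
0.762035 kg/s ÷ 6.47989×10⁻⁵ kg/grain × 60 s/min = 705600 grain/min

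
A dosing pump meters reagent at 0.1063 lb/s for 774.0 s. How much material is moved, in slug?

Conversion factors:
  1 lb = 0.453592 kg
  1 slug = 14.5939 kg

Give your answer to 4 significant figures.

0.1063 lb/s → 0.0482168 kg/s
m = ṁ × t = 0.0482168 × 774 = 37.3198 kg
In slug: 37.3198 / 14.5939 = 2.55722 slug

2.557 slug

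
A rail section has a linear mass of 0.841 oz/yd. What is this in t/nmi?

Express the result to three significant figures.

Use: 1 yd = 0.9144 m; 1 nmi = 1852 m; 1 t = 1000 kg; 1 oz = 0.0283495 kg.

0.0483 t/nmi

0.841 oz/yd × 0.0283495 kg/oz ÷ 0.9144 m/yd = 0.0260739 kg/m
0.0260739 kg/m ÷ 1000 kg/t × 1852 m/nmi = 0.0482889 t/nmi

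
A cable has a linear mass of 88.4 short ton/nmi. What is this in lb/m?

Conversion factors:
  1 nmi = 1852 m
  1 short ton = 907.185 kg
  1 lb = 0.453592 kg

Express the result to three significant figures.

95.5 lb/m

88.4 short ton/nmi × 907.185 kg/short ton ÷ 1852 m/nmi = 43.3019 kg/m
43.3019 kg/m ÷ 0.453592 kg/lb = 95.4644 lb/m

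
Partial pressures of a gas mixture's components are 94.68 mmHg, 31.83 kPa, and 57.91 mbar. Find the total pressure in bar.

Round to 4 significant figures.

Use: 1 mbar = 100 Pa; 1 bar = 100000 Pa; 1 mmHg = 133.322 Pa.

94.68 mmHg × 133.322 = 12622.9 Pa
31.83 kPa × 1000 = 31830 Pa
57.91 mbar × 100 = 5791 Pa
Combined: 12622.9 + 31830 + 5791 = 50243.9 Pa
In bar: 50243.9 / 100000 = 0.502439 bar

0.5024 bar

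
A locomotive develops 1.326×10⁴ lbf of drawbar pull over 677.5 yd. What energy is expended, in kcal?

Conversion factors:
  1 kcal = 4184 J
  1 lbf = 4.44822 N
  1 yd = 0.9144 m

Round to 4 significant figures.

8733 kcal

1.326×10⁴ lbf × 4.44822 → 58983.4 N
677.5 yd × 0.9144 → 619.506 m
W = F × d = 58983.4 N × 619.506 m = 3.65406×10⁷ J
3.65406×10⁷ J ÷ (4184 J/kcal) = 8733.41 kcal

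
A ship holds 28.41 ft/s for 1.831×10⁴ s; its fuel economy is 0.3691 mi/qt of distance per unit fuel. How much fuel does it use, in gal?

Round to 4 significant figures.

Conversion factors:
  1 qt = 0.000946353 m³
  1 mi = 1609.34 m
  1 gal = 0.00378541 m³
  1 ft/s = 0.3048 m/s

66.73 gal

28.41 ft/s → 8.65937 m/s
d = v × t = 8.65937 × 18310 = 158553 m
0.3691 mi/qt → 627681 m/m³
V = d / (distance per unit fuel) = 158553 / 627681 = 0.252601 m³
In gal: 0.252601 / 0.00378541 = 66.7302 gal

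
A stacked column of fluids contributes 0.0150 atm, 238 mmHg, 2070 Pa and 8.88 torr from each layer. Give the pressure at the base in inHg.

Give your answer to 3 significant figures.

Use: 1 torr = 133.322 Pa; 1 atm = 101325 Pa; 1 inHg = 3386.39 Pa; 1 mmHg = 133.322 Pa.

10.8 inHg

0.0150 atm × 101325 = 1519.88 Pa
238 mmHg × 133.322 = 31730.6 Pa
2070 Pa (already Pa)
8.88 torr × 133.322 = 1183.9 Pa
Sum: 1519.88 + 31730.6 + 2070 + 1183.9 = 36504.4 Pa
In inHg: 36504.4 / 3386.39 = 10.7797 inHg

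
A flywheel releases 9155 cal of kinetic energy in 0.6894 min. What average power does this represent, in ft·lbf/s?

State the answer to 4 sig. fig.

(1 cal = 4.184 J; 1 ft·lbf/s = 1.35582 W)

9155 cal × 4.184 → 38304.5 J
0.6894 min × 60 → 41.364 s
P = E / t = 38304.5 J / 41.364 s = 926.035 W
926.035 W ÷ (1.35582 W/ft·lbf/s) = 683.007 ft·lbf/s

683.0 ft·lbf/s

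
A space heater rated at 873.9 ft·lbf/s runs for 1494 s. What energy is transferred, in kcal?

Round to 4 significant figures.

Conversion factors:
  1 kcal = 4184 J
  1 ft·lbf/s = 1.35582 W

423.1 kcal

873.9 ft·lbf/s × 1.35582 = 1184.85 W
E = P × t = 1184.85 W × 1494 s = 1.77017×10⁶ J
1.77017×10⁶ J ÷ (4184 J/kcal) = 423.081 kcal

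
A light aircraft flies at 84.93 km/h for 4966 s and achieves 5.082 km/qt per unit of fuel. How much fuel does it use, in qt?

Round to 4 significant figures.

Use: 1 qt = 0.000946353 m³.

23.05 qt

84.93 km/h → 23.5917 m/s
d = v × t = 23.5917 × 4966 = 117156 m
5.082 km/qt → 5.37009×10⁶ m/m³
V = d / (distance per unit fuel) = 117156 / 5.37009×10⁶ = 0.0218164 m³
In qt: 0.0218164 / 0.000946353 = 23.0531 qt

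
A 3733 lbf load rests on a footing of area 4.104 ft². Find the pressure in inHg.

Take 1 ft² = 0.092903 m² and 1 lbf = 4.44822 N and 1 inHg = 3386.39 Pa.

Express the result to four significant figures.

3733 lbf × 4.44822 → 16605.2 N
4.104 ft² × 0.092903 → 0.381274 m²
P = F / A = 16605.2 N / 0.381274 m² = 43551.9 Pa
43551.9 Pa ÷ (3386.39 Pa/inHg) = 12.8609 inHg

12.86 inHg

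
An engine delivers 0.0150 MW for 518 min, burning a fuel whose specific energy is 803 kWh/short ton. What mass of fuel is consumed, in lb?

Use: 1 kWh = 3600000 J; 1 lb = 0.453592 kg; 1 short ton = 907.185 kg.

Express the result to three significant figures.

0.0150 MW → 15000 W
518 min → 31080 s
E = P × t = 15000 × 31080 = 4.662×10⁸ J
803 kWh/short ton → 3.18656×10⁶ J/kg
m = E / e_s = 4.662×10⁸ / 3.18656×10⁶ = 146.302 kg
In lb: 146.302 / 0.453592 = 322.541 lb

323 lb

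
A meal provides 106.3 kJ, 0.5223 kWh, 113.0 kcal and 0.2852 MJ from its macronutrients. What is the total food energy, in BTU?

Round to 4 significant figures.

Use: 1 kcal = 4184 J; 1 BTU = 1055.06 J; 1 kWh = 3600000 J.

106.3 kJ × 1000 = 106300 J
0.5223 kWh × 3600000 = 1.88028×10⁶ J
113.0 kcal × 4184 = 472792 J
0.2852 MJ × 1000000 = 285200 J
Total: 106300 + 1.88028×10⁶ + 472792 + 285200 = 2.74457×10⁶ J
In BTU: 2.74457×10⁶ / 1055.06 = 2601.34 BTU

2601 BTU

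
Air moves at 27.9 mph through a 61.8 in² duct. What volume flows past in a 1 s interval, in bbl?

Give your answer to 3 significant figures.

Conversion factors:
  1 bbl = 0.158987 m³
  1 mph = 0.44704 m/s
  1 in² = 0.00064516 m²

27.9 mph × 0.44704 = 12.4724 m/s
61.8 in² × 0.00064516 = 0.0398709 m²
V = v × A × t = 12.4724 m/s × 0.0398709 m² × 1 s = 0.497286 m³
0.497286 m³ ÷ (0.158987 m³/bbl) = 3.12784 bbl

3.13 bbl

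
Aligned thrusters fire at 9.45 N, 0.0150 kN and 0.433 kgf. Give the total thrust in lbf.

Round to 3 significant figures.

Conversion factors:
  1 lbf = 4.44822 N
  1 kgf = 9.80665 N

9.45 N (already N)
0.0150 kN × 1000 = 15 N
0.433 kgf × 9.80665 = 4.24628 N
Sum: 9.45 + 15 + 4.24628 = 28.6963 N
In lbf: 28.6963 / 4.44822 = 6.45119 lbf

6.45 lbf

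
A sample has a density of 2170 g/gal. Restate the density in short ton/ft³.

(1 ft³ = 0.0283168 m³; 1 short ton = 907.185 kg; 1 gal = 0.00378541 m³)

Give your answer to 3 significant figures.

2170 g/gal × 0.001 kg/g ÷ 0.00378541 m³/gal = 573.254 kg/m³
573.254 kg/m³ ÷ 907.185 kg/short ton × 0.0283168 m³/ft³ = 0.0178935 short ton/ft³

0.0179 short ton/ft³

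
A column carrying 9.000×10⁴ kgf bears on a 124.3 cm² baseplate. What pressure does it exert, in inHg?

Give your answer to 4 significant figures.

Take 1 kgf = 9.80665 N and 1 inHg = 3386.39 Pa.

9.000×10⁴ kgf × 9.80665 → 882598 N
124.3 cm² × 0.0001 → 0.01243 m²
P = F / A = 882598 N / 0.01243 m² = 7.10055×10⁷ Pa
7.10055×10⁷ Pa ÷ (3386.39 Pa/inHg) = 20967.9 inHg

2.097×10⁴ inHg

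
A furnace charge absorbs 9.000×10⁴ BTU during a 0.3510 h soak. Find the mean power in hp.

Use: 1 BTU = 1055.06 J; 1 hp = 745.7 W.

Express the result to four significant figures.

100.8 hp

9.000×10⁴ BTU × 1055.06 = 9.49554×10⁷ J
0.3510 h × 3600 = 1263.6 s
P = E / t = 9.49554×10⁷ J / 1263.6 s = 75146.7 W
75146.7 W ÷ (745.7 W/hp) = 100.773 hp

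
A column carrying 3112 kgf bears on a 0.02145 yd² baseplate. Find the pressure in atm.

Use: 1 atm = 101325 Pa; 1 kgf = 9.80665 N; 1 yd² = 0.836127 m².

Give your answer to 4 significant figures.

3112 kgf × 9.80665 → 30518.3 N
0.02145 yd² × 0.836127 → 0.0179349 m²
P = F / A = 30518.3 N / 0.0179349 m² = 1.70162×10⁶ Pa
1.70162×10⁶ Pa ÷ (101325 Pa/atm) = 16.7937 atm

16.79 atm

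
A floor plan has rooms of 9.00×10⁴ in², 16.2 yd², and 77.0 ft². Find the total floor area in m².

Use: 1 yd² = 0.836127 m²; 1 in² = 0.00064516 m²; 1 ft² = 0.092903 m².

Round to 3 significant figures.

9.00×10⁴ in² × 0.00064516 = 58.0644 m²
16.2 yd² × 0.836127 = 13.5453 m²
77.0 ft² × 0.092903 = 7.15353 m²
Sum: 58.0644 + 13.5453 + 7.15353 = 78.7632 m²

78.8 m²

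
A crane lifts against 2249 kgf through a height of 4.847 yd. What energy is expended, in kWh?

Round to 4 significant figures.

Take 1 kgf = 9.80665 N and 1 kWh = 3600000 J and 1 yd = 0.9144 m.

2249 kgf × 9.80665 → 22055.2 N
4.847 yd × 0.9144 → 4.4321 m
W = F × d = 22055.2 N × 4.4321 m = 97750.9 J
97750.9 J ÷ (3600000 J/kWh) = 0.027153 kWh

0.02715 kWh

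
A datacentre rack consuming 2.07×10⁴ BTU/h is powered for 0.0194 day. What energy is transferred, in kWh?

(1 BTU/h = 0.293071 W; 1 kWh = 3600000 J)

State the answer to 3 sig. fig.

2.82 kWh

2.07×10⁴ BTU/h × 0.293071 → 6066.57 W
0.0194 day × 86400 → 1676.16 s
E = P × t = 6066.57 W × 1676.16 s = 1.01685×10⁷ J
1.01685×10⁷ J ÷ (3600000 J/kWh) = 2.82458 kWh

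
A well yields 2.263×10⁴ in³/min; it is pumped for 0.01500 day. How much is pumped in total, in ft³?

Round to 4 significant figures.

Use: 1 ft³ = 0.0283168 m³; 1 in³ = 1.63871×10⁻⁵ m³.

282.9 ft³

2.263×10⁴ in³/min → 0.00618067 m³/s
0.01500 day → 1296 s
V = Q × t = 0.00618067 × 1296 = 8.01015 m³
In ft³: 8.01015 / 0.0283168 = 282.876 ft³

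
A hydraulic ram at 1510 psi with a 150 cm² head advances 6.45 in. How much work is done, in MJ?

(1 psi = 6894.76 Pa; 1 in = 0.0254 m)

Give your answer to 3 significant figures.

0.0256 MJ

1510 psi → 1.04111×10⁷ Pa
150 cm² → 0.015 m²
F = P × A = 1.04111×10⁷ × 0.015 = 156166 N
6.45 in → 0.16383 m
W = F × d = 156166 × 0.16383 = 25584.7 J
In MJ: 25584.7 / 1000000 = 0.0255847 MJ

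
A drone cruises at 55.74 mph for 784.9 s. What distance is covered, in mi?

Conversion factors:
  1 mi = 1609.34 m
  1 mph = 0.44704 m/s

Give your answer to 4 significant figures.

12.15 mi

55.74 mph × 0.44704 = 24.918 m/s
d = v × t = 24.918 m/s × 784.9 s = 19558.1 m
19558.1 m ÷ (1609.34 m/mi) = 12.1529 mi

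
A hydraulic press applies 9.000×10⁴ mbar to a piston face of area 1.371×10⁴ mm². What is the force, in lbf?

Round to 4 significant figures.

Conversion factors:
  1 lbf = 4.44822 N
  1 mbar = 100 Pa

2.774×10⁴ lbf

9.000×10⁴ mbar × 100 → 9×10⁶ Pa
1.371×10⁴ mm² × 10⁻⁶ → 0.01371 m²
F = P × A = 9×10⁶ Pa × 0.01371 m² = 123390 N
123390 N ÷ (4.44822 N/lbf) = 27739.2 lbf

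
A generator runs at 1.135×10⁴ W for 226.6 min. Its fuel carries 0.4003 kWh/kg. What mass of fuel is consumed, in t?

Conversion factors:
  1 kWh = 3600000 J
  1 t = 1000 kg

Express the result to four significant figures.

0.1071 t

226.6 min → 13596 s
E = P × t = 11350 × 13596 = 1.54315×10⁸ J
0.4003 kWh/kg → 1.44108×10⁶ J/kg
m = E / e_s = 1.54315×10⁸ / 1.44108×10⁶ = 107.083 kg
In t: 107.083 / 1000 = 0.107083 t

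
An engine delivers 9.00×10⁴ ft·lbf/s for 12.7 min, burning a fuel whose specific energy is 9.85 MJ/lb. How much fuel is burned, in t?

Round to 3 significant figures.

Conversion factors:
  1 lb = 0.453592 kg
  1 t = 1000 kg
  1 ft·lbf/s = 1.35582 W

0.00428 t

9.00×10⁴ ft·lbf/s → 122024 W
12.7 min → 762 s
E = P × t = 122024 × 762 = 9.29823×10⁷ J
9.85 MJ/lb → 2.17156×10⁷ J/kg
m = E / e_s = 9.29823×10⁷ / 2.17156×10⁷ = 4.28182 kg
In t: 4.28182 / 1000 = 0.00428182 t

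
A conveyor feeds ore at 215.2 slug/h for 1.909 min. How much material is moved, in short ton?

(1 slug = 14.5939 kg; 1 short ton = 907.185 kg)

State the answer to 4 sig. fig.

0.1101 short ton

215.2 slug/h → 0.872391 kg/s
1.909 min → 114.54 s
m = ṁ × t = 0.872391 × 114.54 = 99.9237 kg
In short ton: 99.9237 / 907.185 = 0.110147 short ton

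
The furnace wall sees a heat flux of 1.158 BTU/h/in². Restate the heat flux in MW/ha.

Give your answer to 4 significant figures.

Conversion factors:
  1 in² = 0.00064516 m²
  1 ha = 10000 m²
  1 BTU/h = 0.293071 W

5.260 MW/ha

1.158 BTU/h/in² × 0.293071 W/BTU/h ÷ 0.00064516 m²/in² = 526.034 W/m²
526.034 W/m² ÷ 1000000 W/MW × 10000 m²/ha = 5.26034 MW/ha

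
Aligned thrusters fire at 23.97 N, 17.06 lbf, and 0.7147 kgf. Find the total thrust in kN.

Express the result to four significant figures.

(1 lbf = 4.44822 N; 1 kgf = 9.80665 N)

23.97 N (already N)
17.06 lbf × 4.44822 = 75.8866 N
0.7147 kgf × 9.80665 = 7.00881 N
Total: 23.97 + 75.8866 + 7.00881 = 106.865 N
In kN: 106.865 / 1000 = 0.106865 kN

0.1069 kN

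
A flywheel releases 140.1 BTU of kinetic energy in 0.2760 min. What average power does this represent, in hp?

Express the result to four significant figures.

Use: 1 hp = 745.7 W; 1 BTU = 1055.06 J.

11.97 hp

140.1 BTU × 1055.06 → 147814 J
0.2760 min × 60 → 16.56 s
P = E / t = 147814 J / 16.56 s = 8925.97 W
8925.97 W ÷ (745.7 W/hp) = 11.9699 hp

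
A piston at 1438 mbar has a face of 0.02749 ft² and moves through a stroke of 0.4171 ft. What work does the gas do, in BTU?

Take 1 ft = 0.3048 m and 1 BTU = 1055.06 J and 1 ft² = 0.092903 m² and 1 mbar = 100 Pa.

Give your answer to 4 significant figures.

0.04425 BTU

1438 mbar → 143800 Pa
0.02749 ft² → 0.0025539 m²
F = P × A = 143800 × 0.0025539 = 367.251 N
0.4171 ft → 0.127132 m
W = F × d = 367.251 × 0.127132 = 46.6894 J
In BTU: 46.6894 / 1055.06 = 0.0442528 BTU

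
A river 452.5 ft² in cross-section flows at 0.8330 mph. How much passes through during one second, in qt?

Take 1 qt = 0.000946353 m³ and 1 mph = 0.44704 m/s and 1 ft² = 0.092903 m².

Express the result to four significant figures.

1.654×10⁴ qt

0.8330 mph × 0.44704 → 0.372384 m/s
452.5 ft² × 0.092903 → 42.0386 m²
V = v × A × t = 0.372384 m/s × 42.0386 m² × 1 s = 15.6545 m³
15.6545 m³ ÷ (0.000946353 m³/qt) = 16541.9 qt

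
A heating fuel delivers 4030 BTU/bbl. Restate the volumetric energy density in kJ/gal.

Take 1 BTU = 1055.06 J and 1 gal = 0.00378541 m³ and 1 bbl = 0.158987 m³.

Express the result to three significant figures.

4030 BTU/bbl × 1055.06 J/BTU ÷ 0.158987 m³/bbl = 2.67436×10⁷ J/m³
2.67436×10⁷ J/m³ ÷ 1000 J/kJ × 0.00378541 m³/gal = 101.235 kJ/gal

101 kJ/gal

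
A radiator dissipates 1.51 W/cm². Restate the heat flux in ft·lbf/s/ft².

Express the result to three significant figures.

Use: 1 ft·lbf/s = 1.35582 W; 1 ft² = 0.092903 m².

1030 ft·lbf/s/ft²

1.51 W/cm² ÷ 0.0001 m²/cm² = 15100 W/m²
15100 W/m² ÷ 1.35582 W/ft·lbf/s × 0.092903 m²/ft² = 1034.68 ft·lbf/s/ft²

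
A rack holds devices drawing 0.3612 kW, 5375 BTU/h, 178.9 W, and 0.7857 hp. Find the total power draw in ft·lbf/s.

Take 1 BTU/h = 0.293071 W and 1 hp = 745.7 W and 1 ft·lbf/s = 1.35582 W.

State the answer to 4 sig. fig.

0.3612 kW × 1000 → 361.2 W
5375 BTU/h × 0.293071 → 1575.26 W
178.9 W (already W)
0.7857 hp × 745.7 → 585.896 W
Combined: 361.2 + 1575.26 + 178.9 + 585.896 = 2701.26 W
In ft·lbf/s: 2701.26 / 1.35582 = 1992.34 ft·lbf/s

1992 ft·lbf/s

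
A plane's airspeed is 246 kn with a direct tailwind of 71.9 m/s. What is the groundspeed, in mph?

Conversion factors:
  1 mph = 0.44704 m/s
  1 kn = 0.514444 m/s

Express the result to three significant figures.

246 kn × 0.514444 = 126.553 m/s
71.9 m/s (already m/s)
Combined: 126.553 + 71.9 = 198.453 m/s
In mph: 198.453 / 0.44704 = 443.927 mph

444 mph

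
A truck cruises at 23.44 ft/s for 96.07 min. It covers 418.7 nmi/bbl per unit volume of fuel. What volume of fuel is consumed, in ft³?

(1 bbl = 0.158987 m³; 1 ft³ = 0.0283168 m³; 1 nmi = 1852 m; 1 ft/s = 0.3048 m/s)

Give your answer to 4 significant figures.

0.2982 ft³

23.44 ft/s → 7.14451 m/s
96.07 min → 5764.2 s
d = v × t = 7.14451 × 5764.2 = 41182.4 m
418.7 nmi/bbl → 4.87733×10⁶ m/m³
V = d / (distance per unit fuel) = 41182.4 / 4.87733×10⁶ = 0.00844364 m³
In ft³: 0.00844364 / 0.0283168 = 0.298185 ft³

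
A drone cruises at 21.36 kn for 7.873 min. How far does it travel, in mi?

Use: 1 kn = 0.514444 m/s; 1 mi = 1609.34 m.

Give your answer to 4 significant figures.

21.36 kn × 0.514444 → 10.9885 m/s
7.873 min × 60 → 472.38 s
d = v × t = 10.9885 m/s × 472.38 s = 5190.75 m
5190.75 m ÷ (1609.34 m/mi) = 3.22539 mi

3.225 mi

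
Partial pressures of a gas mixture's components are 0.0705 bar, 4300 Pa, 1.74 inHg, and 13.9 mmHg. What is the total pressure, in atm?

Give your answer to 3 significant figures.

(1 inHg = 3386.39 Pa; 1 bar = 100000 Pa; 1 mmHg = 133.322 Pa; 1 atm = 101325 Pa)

0.0705 bar × 100000 = 7050 Pa
4300 Pa (already Pa)
1.74 inHg × 3386.39 = 5892.32 Pa
13.9 mmHg × 133.322 = 1853.18 Pa
Sum: 7050 + 4300 + 5892.32 + 1853.18 = 19095.5 Pa
In atm: 19095.5 / 101325 = 0.188458 atm

0.188 atm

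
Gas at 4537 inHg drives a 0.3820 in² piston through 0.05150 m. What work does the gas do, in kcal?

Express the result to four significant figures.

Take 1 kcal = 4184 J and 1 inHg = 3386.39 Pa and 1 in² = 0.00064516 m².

4537 inHg → 1.53641×10⁷ Pa
0.3820 in² → 2.46451×10⁻⁴ m²
F = P × A = 1.53641×10⁷ × 2.46451×10⁻⁴ = 3786.5 N
W = F × d = 3786.5 × 0.0515 = 195.005 J
In kcal: 195.005 / 4184 = 0.0466073 kcal

0.04661 kcal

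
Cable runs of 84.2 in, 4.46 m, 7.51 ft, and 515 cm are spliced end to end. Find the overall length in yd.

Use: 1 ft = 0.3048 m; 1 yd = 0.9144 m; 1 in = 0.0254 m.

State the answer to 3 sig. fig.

15.4 yd

84.2 in × 0.0254 = 2.13868 m
4.46 m (already m)
7.51 ft × 0.3048 = 2.28905 m
515 cm × 0.01 = 5.15 m
Combined: 2.13868 + 4.46 + 2.28905 + 5.15 = 14.0377 m
In yd: 14.0377 / 0.9144 = 15.3518 yd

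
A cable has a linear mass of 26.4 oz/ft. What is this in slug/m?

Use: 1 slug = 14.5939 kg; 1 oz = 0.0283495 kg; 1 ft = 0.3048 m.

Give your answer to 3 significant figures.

26.4 oz/ft × 0.0283495 kg/oz ÷ 0.3048 m/ft = 2.45547 kg/m
2.45547 kg/m ÷ 14.5939 kg/slug = 0.168253 slug/m

0.168 slug/m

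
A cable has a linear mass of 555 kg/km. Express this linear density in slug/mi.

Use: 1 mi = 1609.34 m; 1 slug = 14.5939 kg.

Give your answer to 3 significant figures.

61.2 slug/mi

555 kg/km ÷ 1000 m/km = 0.555 kg/m
0.555 kg/m ÷ 14.5939 kg/slug × 1609.34 m/mi = 61.2025 slug/mi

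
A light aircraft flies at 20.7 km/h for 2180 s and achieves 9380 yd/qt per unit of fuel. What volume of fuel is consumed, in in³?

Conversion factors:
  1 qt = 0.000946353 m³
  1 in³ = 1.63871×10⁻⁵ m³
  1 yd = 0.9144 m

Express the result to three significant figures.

20.7 km/h → 5.75 m/s
d = v × t = 5.75 × 2180 = 12535 m
9380 yd/qt → 9.06329×10⁶ m/m³
V = d / (distance per unit fuel) = 12535 / 9.06329×10⁶ = 0.00138305 m³
In in³: 0.00138305 / 1.63871×10⁻⁵ = 84.3987 in³

84.4 in³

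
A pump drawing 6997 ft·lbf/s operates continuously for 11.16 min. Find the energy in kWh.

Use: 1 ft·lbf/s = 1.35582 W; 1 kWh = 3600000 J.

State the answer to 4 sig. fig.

1.765 kWh

6997 ft·lbf/s × 1.35582 → 9486.67 W
11.16 min × 60 → 669.6 s
E = P × t = 9486.67 W × 669.6 s = 6.35227×10⁶ J
6.35227×10⁶ J ÷ (3600000 J/kWh) = 1.76452 kWh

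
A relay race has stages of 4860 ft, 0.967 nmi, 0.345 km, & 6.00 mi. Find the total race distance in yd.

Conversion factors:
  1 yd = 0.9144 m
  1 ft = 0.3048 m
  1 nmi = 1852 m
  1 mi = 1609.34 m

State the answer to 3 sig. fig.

1.45×10⁴ yd

4860 ft × 0.3048 = 1481.33 m
0.967 nmi × 1852 = 1790.88 m
0.345 km × 1000 = 345 m
6.00 mi × 1609.34 = 9656.04 m
Sum: 1481.33 + 1790.88 + 345 + 9656.04 = 13273.2 m
In yd: 13273.2 / 0.9144 = 14515.7 yd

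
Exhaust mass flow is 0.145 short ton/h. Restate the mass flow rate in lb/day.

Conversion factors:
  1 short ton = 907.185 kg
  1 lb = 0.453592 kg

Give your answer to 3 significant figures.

0.145 short ton/h × 907.185 kg/short ton ÷ 3600 s/h = 0.0365394 kg/s
0.0365394 kg/s ÷ 0.453592 kg/lb × 86400 s/day = 6960.01 lb/day

6960 lb/day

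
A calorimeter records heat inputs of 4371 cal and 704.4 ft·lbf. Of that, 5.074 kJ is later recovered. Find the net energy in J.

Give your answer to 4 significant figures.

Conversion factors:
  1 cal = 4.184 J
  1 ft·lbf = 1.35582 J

1.417×10⁴ J

4371 cal × 4.184 = 18288.3 J
704.4 ft·lbf × 1.35582 = 955.04 J
5.074 kJ × 1000 = 5074 J
Net: 18288.3 + 955.04 − 5074 = 14169.3 J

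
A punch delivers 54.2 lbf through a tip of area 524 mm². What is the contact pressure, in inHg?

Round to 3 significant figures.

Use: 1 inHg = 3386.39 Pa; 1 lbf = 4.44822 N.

136 inHg

54.2 lbf × 4.44822 = 241.094 N
524 mm² × 10⁻⁶ = 5.24×10⁻⁴ m²
P = F / A = 241.094 N / 5.24×10⁻⁴ m² = 460103 Pa
460103 Pa ÷ (3386.39 Pa/inHg) = 135.868 inHg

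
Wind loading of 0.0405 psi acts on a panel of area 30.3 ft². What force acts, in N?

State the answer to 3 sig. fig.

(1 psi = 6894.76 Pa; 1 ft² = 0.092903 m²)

0.0405 psi × 6894.76 = 279.238 Pa
30.3 ft² × 0.092903 = 2.81496 m²
F = P × A = 279.238 Pa × 2.81496 m² = 786.044 N

786 N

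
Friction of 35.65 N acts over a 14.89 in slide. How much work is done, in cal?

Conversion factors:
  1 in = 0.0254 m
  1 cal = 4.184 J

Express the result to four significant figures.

14.89 in × 0.0254 = 0.378206 m
W = F × d = 35.65 N × 0.378206 m = 13.483 J
13.483 J ÷ (4.184 J/cal) = 3.22251 cal

3.223 cal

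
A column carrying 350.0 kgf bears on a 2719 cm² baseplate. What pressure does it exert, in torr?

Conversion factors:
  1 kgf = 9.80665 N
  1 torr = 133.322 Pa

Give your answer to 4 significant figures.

350.0 kgf × 9.80665 → 3432.33 N
2719 cm² × 0.0001 → 0.2719 m²
P = F / A = 3432.33 N / 0.2719 m² = 12623.5 Pa
12623.5 Pa ÷ (133.322 Pa/torr) = 94.6843 torr

94.68 torr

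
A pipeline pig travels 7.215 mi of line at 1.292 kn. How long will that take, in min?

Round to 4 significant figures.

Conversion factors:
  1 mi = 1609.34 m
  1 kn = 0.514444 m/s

291.2 min

7.215 mi × 1609.34 → 11611.4 m
1.292 kn × 0.514444 → 0.664662 m/s
t = d / v = 11611.4 m / 0.664662 m/s = 17469.6 s
17469.6 s ÷ (60 s/min) = 291.16 min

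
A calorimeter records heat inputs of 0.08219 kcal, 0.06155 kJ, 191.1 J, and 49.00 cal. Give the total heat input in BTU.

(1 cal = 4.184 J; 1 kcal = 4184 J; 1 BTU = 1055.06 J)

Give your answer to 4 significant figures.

0.7597 BTU

0.08219 kcal × 4184 = 343.883 J
0.06155 kJ × 1000 = 61.55 J
191.1 J (already J)
49.00 cal × 4.184 = 205.016 J
Sum: 343.883 + 61.55 + 191.1 + 205.016 = 801.549 J
In BTU: 801.549 / 1055.06 = 0.759719 BTU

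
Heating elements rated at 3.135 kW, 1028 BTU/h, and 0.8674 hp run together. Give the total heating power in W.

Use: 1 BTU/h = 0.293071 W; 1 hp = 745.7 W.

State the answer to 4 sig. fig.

3.135 kW × 1000 = 3135 W
1028 BTU/h × 0.293071 = 301.277 W
0.8674 hp × 745.7 = 646.82 W
Total: 3135 + 301.277 + 646.82 = 4083.1 W

4083 W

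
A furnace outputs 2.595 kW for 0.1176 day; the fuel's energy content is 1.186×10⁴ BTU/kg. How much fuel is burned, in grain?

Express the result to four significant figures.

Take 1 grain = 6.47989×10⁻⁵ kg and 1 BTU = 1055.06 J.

2.595 kW → 2595 W
0.1176 day → 10160.6 s
E = P × t = 2595 × 10160.6 = 2.63668×10⁷ J
1.186×10⁴ BTU/kg → 1.2513×10⁷ J/kg
m = E / e_s = 2.63668×10⁷ / 1.2513×10⁷ = 2.10715 kg
In grain: 2.10715 / 6.47989×10⁻⁵ = 32518.3 grain

3.252×10⁴ grain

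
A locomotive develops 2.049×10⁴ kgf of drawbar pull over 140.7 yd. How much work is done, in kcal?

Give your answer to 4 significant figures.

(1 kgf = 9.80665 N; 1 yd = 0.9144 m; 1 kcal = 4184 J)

2.049×10⁴ kgf × 9.80665 = 200938 N
140.7 yd × 0.9144 = 128.656 m
W = F × d = 200938 N × 128.656 m = 2.58519×10⁷ J
2.58519×10⁷ J ÷ (4184 J/kcal) = 6178.75 kcal

6179 kcal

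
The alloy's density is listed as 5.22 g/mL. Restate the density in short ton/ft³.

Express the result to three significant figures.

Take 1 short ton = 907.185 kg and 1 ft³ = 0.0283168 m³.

0.163 short ton/ft³

5.22 g/mL × 0.001 kg/g ÷ 10⁻⁶ m³/mL = 5220 kg/m³
5220 kg/m³ ÷ 907.185 kg/short ton × 0.0283168 m³/ft³ = 0.162937 short ton/ft³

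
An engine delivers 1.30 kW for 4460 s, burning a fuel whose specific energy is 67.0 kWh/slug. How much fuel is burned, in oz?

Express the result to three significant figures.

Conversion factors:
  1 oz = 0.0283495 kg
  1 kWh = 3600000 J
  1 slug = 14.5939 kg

1.30 kW → 1300 W
E = P × t = 1300 × 4460 = 5.798×10⁶ J
67.0 kWh/slug → 1.65275×10⁷ J/kg
m = E / e_s = 5.798×10⁶ / 1.65275×10⁷ = 0.350809 kg
In oz: 0.350809 / 0.0283495 = 12.3744 oz

12.4 oz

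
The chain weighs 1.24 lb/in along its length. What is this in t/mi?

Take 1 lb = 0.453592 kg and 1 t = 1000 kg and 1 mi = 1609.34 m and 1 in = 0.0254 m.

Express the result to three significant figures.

1.24 lb/in × 0.453592 kg/lb ÷ 0.0254 m/in = 22.1439 kg/m
22.1439 kg/m ÷ 1000 kg/t × 1609.34 m/mi = 35.6371 t/mi

35.6 t/mi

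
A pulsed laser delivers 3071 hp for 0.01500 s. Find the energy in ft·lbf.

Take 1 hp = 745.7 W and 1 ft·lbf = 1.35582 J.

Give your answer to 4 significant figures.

3071 hp × 745.7 → 2.29004×10⁶ W
E = P × t = 2.29004×10⁶ W × 0.015 s = 34350.6 J
34350.6 J ÷ (1.35582 J/ft·lbf) = 25335.7 ft·lbf

2.534×10⁴ ft·lbf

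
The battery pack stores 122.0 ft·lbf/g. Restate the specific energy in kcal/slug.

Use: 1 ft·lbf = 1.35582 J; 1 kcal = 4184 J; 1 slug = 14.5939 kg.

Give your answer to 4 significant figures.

122.0 ft·lbf/g × 1.35582 J/ft·lbf ÷ 0.001 kg/g = 165410 J/kg
165410 J/kg ÷ 4184 J/kcal × 14.5939 kg/slug = 576.954 kcal/slug

577.0 kcal/slug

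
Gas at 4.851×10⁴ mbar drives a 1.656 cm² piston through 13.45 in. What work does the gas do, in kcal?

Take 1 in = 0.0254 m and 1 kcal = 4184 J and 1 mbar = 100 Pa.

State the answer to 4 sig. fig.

4.851×10⁴ mbar → 4.851×10⁶ Pa
1.656 cm² → 1.656×10⁻⁴ m²
F = P × A = 4.851×10⁶ × 1.656×10⁻⁴ = 803.326 N
13.45 in → 0.34163 m
W = F × d = 803.326 × 0.34163 = 274.44 J
In kcal: 274.44 / 4184 = 0.0655927 kcal

0.06559 kcal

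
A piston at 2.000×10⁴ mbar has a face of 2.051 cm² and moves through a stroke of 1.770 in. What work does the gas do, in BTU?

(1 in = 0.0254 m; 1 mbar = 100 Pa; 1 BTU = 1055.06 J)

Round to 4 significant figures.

2.000×10⁴ mbar → 2×10⁶ Pa
2.051 cm² → 2.051×10⁻⁴ m²
F = P × A = 2×10⁶ × 2.051×10⁻⁴ = 410.2 N
1.770 in → 0.044958 m
W = F × d = 410.2 × 0.044958 = 18.4418 J
In BTU: 18.4418 / 1055.06 = 0.0174794 BTU

0.01748 BTU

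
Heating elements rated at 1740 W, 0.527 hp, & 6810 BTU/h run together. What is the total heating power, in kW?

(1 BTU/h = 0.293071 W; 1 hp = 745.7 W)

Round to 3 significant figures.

4.13 kW

1740 W (already W)
0.527 hp × 745.7 → 392.984 W
6810 BTU/h × 0.293071 → 1995.81 W
Total: 1740 + 392.984 + 1995.81 = 4128.79 W
In kW: 4128.79 / 1000 = 4.12879 kW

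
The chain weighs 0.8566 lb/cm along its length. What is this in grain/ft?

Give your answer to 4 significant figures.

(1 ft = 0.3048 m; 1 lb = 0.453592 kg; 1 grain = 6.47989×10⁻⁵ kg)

1.828×10⁵ grain/ft

0.8566 lb/cm × 0.453592 kg/lb ÷ 0.01 m/cm = 38.8547 kg/m
38.8547 kg/m ÷ 6.47989×10⁻⁵ kg/grain × 0.3048 m/ft = 182764 grain/ft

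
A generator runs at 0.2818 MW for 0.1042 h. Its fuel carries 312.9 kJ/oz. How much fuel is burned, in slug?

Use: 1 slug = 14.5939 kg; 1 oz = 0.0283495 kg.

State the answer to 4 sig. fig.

0.2818 MW → 281800 W
0.1042 h → 375.12 s
E = P × t = 281800 × 375.12 = 1.05709×10⁸ J
312.9 kJ/oz → 1.10372×10⁷ J/kg
m = E / e_s = 1.05709×10⁸ / 1.10372×10⁷ = 9.57752 kg
In slug: 9.57752 / 14.5939 = 0.656269 slug

0.6563 slug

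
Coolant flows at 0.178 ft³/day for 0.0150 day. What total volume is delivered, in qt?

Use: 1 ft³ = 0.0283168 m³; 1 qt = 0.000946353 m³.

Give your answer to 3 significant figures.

0.178 ft³/day → 5.83379×10⁻⁸ m³/s
0.0150 day → 1296 s
V = Q × t = 5.83379×10⁻⁸ × 1296 = 7.56059×10⁻⁵ m³
In qt: 7.56059×10⁻⁵ / 0.000946353 = 0.0798919 qt

0.0799 qt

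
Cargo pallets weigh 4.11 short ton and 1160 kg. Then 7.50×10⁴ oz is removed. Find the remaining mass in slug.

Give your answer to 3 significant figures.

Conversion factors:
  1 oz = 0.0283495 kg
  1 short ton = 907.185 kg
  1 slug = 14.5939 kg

4.11 short ton × 907.185 = 3728.53 kg
1160 kg (already kg)
7.50×10⁴ oz × 0.0283495 = 2126.21 kg
Sum: 3728.53 + 1160 − 2126.21 = 2762.32 kg
In slug: 2762.32 / 14.5939 = 189.279 slug

189 slug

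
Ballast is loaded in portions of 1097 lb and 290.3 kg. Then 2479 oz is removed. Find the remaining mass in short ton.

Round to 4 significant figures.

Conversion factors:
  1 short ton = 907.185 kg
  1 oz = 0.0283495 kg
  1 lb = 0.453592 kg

0.7910 short ton

1097 lb × 0.453592 = 497.59 kg
290.3 kg (already kg)
2479 oz × 0.0283495 = 70.2784 kg
Sum: 497.59 + 290.3 − 70.2784 = 717.612 kg
In short ton: 717.612 / 907.185 = 0.791032 short ton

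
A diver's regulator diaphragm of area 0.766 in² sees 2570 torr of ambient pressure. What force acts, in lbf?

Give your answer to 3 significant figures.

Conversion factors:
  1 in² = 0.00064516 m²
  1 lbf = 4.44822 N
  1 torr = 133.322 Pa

2570 torr × 133.322 = 342638 Pa
0.766 in² × 0.00064516 = 4.94193×10⁻⁴ m²
F = P × A = 342638 Pa × 4.94193×10⁻⁴ m² = 169.329 N
169.329 N ÷ (4.44822 N/lbf) = 38.0667 lbf

38.1 lbf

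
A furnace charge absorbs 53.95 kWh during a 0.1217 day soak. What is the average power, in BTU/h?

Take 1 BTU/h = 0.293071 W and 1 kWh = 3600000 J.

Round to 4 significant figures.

53.95 kWh × 3600000 → 1.9422×10⁸ J
0.1217 day × 86400 → 10514.9 s
P = E / t = 1.9422×10⁸ J / 10514.9 s = 18470.9 W
18470.9 W ÷ (0.293071 W/BTU/h) = 63025.3 BTU/h

6.303×10⁴ BTU/h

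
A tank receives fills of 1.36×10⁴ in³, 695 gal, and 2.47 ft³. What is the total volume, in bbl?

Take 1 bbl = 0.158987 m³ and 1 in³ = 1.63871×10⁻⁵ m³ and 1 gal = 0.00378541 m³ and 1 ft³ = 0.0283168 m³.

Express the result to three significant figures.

1.36×10⁴ in³ × 1.63871×10⁻⁵ → 0.222865 m³
695 gal × 0.00378541 → 2.63086 m³
2.47 ft³ × 0.0283168 → 0.0699425 m³
Total: 0.222865 + 2.63086 + 0.0699425 = 2.92367 m³
In bbl: 2.92367 / 0.158987 = 18.3894 bbl

18.4 bbl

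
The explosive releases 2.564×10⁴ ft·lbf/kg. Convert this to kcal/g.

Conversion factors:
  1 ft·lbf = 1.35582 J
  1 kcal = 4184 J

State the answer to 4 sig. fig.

2.564×10⁴ ft·lbf/kg × 1.35582 J/ft·lbf = 34763.2 J/kg
34763.2 J/kg ÷ 4184 J/kcal × 0.001 kg/g = 0.0083086 kcal/g

0.008309 kcal/g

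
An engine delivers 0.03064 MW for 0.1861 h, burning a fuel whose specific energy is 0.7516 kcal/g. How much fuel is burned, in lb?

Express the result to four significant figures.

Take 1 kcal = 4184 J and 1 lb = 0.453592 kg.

0.03064 MW → 30640 W
0.1861 h → 669.96 s
E = P × t = 30640 × 669.96 = 2.05276×10⁷ J
0.7516 kcal/g → 3.14469×10⁶ J/kg
m = E / e_s = 2.05276×10⁷ / 3.14469×10⁶ = 6.5277 kg
In lb: 6.5277 / 0.453592 = 14.3911 lb

14.39 lb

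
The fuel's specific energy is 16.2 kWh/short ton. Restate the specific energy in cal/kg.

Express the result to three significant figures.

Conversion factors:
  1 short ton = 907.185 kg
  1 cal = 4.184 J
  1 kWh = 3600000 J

16.2 kWh/short ton × 3600000 J/kWh ÷ 907.185 kg/short ton = 64286.8 J/kg
64286.8 J/kg ÷ 4.184 J/cal = 15364.9 cal/kg

1.54×10⁴ cal/kg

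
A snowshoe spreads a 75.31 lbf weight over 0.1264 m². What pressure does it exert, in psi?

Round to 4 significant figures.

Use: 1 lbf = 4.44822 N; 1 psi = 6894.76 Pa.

75.31 lbf × 4.44822 = 334.995 N
P = F / A = 334.995 N / 0.1264 m² = 2650.28 Pa
2650.28 Pa ÷ (6894.76 Pa/psi) = 0.38439 psi

0.3844 psi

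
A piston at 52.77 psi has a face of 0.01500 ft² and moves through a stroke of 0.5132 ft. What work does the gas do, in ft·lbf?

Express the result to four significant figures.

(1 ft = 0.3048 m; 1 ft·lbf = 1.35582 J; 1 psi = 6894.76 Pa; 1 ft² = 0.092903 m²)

58.50 ft·lbf

52.77 psi → 363836 Pa
0.01500 ft² → 0.00139354 m²
F = P × A = 363836 × 0.00139354 = 507.02 N
0.5132 ft → 0.156423 m
W = F × d = 507.02 × 0.156423 = 79.3096 J
In ft·lbf: 79.3096 / 1.35582 = 58.4957 ft·lbf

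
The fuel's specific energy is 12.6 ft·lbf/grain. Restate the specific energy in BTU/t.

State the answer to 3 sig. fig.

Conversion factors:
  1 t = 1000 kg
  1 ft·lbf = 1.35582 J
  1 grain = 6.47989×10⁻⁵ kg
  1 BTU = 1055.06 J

12.6 ft·lbf/grain × 1.35582 J/ft·lbf ÷ 6.47989×10⁻⁵ kg/grain = 263636 J/kg
263636 J/kg ÷ 1055.06 J/BTU × 1000 kg/t = 249878 BTU/t

2.50×10⁵ BTU/t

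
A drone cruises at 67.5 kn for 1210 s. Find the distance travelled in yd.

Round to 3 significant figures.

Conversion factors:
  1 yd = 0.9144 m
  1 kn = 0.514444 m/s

67.5 kn × 0.514444 = 34.725 m/s
d = v × t = 34.725 m/s × 1210 s = 42017.2 m
42017.2 m ÷ (0.9144 m/yd) = 45950.6 yd

4.60×10⁴ yd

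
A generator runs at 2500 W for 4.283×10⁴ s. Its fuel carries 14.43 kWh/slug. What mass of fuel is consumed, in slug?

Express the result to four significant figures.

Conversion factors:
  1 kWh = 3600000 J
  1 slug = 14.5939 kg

2.061 slug

E = P × t = 2500 × 42830 = 1.07075×10⁸ J
14.43 kWh/slug → 3.55957×10⁶ J/kg
m = E / e_s = 1.07075×10⁸ / 3.55957×10⁶ = 30.0809 kg
In slug: 30.0809 / 14.5939 = 2.0612 slug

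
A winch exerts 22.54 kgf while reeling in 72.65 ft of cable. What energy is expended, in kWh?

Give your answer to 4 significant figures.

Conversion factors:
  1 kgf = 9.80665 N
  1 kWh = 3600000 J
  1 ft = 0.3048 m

0.001360 kWh

22.54 kgf × 9.80665 → 221.042 N
72.65 ft × 0.3048 → 22.1437 m
W = F × d = 221.042 N × 22.1437 m = 4894.69 J
4894.69 J ÷ (3600000 J/kWh) = 0.00135964 kWh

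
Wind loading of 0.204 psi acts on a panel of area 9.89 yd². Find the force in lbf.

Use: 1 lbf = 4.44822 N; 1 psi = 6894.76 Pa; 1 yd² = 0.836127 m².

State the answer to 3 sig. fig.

0.204 psi × 6894.76 → 1406.53 Pa
9.89 yd² × 0.836127 → 8.2693 m²
F = P × A = 1406.53 Pa × 8.2693 m² = 11631 N
11631 N ÷ (4.44822 N/lbf) = 2614.75 lbf

2610 lbf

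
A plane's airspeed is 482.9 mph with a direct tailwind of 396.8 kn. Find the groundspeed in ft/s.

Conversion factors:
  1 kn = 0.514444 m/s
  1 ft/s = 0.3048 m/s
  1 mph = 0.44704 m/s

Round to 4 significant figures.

482.9 mph × 0.44704 = 215.876 m/s
396.8 kn × 0.514444 = 204.131 m/s
Sum: 215.876 + 204.131 = 420.007 m/s
In ft/s: 420.007 / 0.3048 = 1377.98 ft/s

1378 ft/s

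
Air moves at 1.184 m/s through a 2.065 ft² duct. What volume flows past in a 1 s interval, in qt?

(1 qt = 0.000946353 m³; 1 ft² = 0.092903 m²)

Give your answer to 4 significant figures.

2.065 ft² × 0.092903 → 0.191845 m²
V = v × A × t = 1.184 m/s × 0.191845 m² × 1 s = 0.227144 m³
0.227144 m³ ÷ (0.000946353 m³/qt) = 240.02 qt

240.0 qt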